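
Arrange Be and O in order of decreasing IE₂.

O > Be

IE_2 is the cost of taking one more electron from the +1 cation: Be⁺ still has 1 valence electron; O⁺ still has 5 valence electrons.
All are still removing valence electrons, so compare the +1 ions as you would atoms: IE_2 generally rises across a period (higher Z_eff) and falls down a group (larger shell), subject to the usual subshell exceptions.
Valence configurations: Be⁺ [He]2s¹, O⁺ [He]2s²2p³.
The numbers (kJ/mol): Be 1757, O 3388.
So the second ionization energies run Be < O.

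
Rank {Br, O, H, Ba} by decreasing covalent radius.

Ba, Br, O, H

Radius decreases left→right (rising Z_eff, same n) and increases top→bottom (higher n).
Here both period and group differ, so the two effects have to be weighed against each other.
O > H: period and group pull opposite ways; the down-group shift dominates (63 vs 32 pm).
Br > O: the two effects oppose for this pair; the down-group effect wins (114 vs 63 pm).
Ba > Br: relative to Br, both the across-period and down-group shifts push Ba's atomic radius up.
Tabulated atomic radius (pm): H 32, O 63, Br 114, Ba 196.
So from largest to smallest: Ba > Br > O > H.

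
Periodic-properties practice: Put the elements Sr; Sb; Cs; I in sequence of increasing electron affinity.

Sr < Cs < Sb < I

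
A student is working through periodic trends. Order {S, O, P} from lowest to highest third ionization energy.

The third ionization energy removes an electron from the +2 ion. For each element: S²⁺ still has 4 valence electrons; O²⁺ still has 4 valence electrons; P²⁺ still has 3 valence electrons.
All are still removing valence electrons, so compare the +2 ions as you would atoms: IE_3 generally rises across a period (higher Z_eff) and falls down a group (larger shell), subject to the usual subshell exceptions.
Valence configurations: S²⁺ [Ne]3s²3p², O²⁺ [He]2s²2p², P²⁺ [Ne]3s²3p¹.
Tabulated IE_3 (kJ/mol): S 3357, O 5300, P 2914.
So the third ionization energies run P < S < O.

P < S < O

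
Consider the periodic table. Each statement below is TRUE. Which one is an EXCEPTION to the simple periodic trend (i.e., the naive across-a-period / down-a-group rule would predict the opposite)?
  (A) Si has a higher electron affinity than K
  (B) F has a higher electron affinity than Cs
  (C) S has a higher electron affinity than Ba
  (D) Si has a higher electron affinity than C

The general trend: electron affinity increases across a period and decreases down a group.
(A) Si (period 3, group 14) vs K (period 4, group 1): the stated order agrees with the simple trend.
(B) F (period 2, group 17) vs Cs (period 6, group 1): the stated order agrees with the simple trend.
(C) S (period 3, group 16) vs Ba (period 6, group 2): the stated order agrees with the simple trend.
(D) Si (period 3, group 14) vs C (period 2, group 14): the stated order contradicts the simple trend.
The exception is (D): Si's larger, more diffuse 3p orbitals accept an added electron slightly more readily than C's compact 2p.

(D)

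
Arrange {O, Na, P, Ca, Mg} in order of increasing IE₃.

P, Ca, O, Na, Mg

After 2 electrons have been removed, what remains? O²⁺ still has 4 valence electrons; Na²⁺ is already 1 electron into the core; P²⁺ still has 3 valence electrons; Ca²⁺ is the bare [Ar] core; Mg²⁺ is the bare [Ne] core.
Usually core removal costs more than valence removal, but here the competition is close: a tightly held n=2 valence electron can cost more to remove than an n=3 core electron, so the actual values have to decide it.
Valence configurations: O²⁺ [He]2s²2p², P²⁺ [Ne]3s²3p¹.
Approximate IE_3 values (kJ/mol): O 5300, Na 6910, P 2914, Ca 4912, Mg 7733.
Overall IE_3 order: P < Ca < O < Na < Mg.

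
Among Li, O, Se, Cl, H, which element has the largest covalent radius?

Li

H is in period 1, group 1; Li is in period 2, group 1; O is in period 2, group 16; Cl is in period 3, group 17; Se is in period 4, group 16.
Across a period the added protons contract the valence shell; down a group each new principal shell makes the atom larger.
Here both period and group differ, so the two effects have to be weighed against each other.
O > H: the two effects oppose for this pair; the down-group effect wins (63 vs 32 pm).
Cl > O: the two effects oppose for this pair; the down-group effect wins (99 vs 63 pm).
Se > Cl: relative to Cl, both the across-period and down-group shifts push Se's atomic radius up.
Li > Se: period and group pull opposite ways; the across-period shift dominates (133 vs 116 pm).
Tabulated atomic radius (pm): H 32, Li 133, O 63, Cl 99, Se 116.
The largest covalent radius among these belongs to Li.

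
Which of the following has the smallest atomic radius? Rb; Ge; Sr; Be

Be is in period 2, group 2; Ge is in period 4, group 14; Rb is in period 5, group 1; Sr is in period 5, group 2.
Moving right in a period, electrons are added to the same shell under a stronger nuclear pull, so atoms get smaller; moving down, a new shell is opened and atoms get larger.
Neither a single period nor a single group — weigh both effects.
Ge > Be: the two effects oppose for this pair; the down-group effect wins (121 vs 102 pm).
Sr > Ge: relative to Ge, both the across-period and down-group shifts push Sr's atomic radius up.
Rb > Sr: both are in period 5; the period trend gives Rb the larger value.
Approximate values (pm): Be 102, Ge 121, Rb 210, Sr 185.
The smallest atomic radius among these belongs to Be.

Be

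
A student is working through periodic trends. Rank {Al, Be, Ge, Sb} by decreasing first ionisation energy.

Be > Sb > Ge > Al

Be is in period 2, group 2; Al is in period 3, group 13; Ge is in period 4, group 14; Sb is in period 5, group 15.
Across a period the outer electron is held more tightly (higher IE₁); down a group it sits in a higher shell, more shielded, and comes off more easily.
These sit on a diagonal, where the across-period and down-group effects partly cancel.
Ge > Al: the two effects oppose for this pair; the across-period effect wins (762 vs 578 kJ/mol).
Sb > Ge: period and group pull opposite ways; the across-period shift dominates (831 vs 762 kJ/mol).
Be > Sb: the two effects oppose for this pair; the down-group effect wins (900 vs 831 kJ/mol).
Approximate values (kJ/mol): Be 900, Al 578, Ge 762, Sb 831.
So from highest to lowest: Be > Sb > Ge > Al.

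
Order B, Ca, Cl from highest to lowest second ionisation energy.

After 1 electron has been removed, what remains? B⁺ still has 2 valence electrons; Ca⁺ still has 1 valence electron; Cl⁺ still has 6 valence electrons.
All are still removing valence electrons, so compare the +1 ions as you would atoms: IE_2 generally rises across a period (higher Z_eff) and falls down a group (larger shell), subject to the usual subshell exceptions.
Valence configurations: B⁺ [He]2s², Ca⁺ [Ar]4s¹, Cl⁺ [Ne]3s²3p⁴.
The numbers (kJ/mol): B 2427, Ca 1145, Cl 2298.
Putting it together, IE_2: Ca < Cl < B.

B, Cl, Ca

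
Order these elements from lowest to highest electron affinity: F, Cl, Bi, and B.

B < Bi < F < Cl

B is in period 2, group 13; F is in period 2, group 17; Cl is in period 3, group 17; Bi is in period 6, group 15.
Atoms with high Z_eff and room in the valence shell (especially the halogens) have the most exothermic electron affinities.
Neither a single period nor a single group — weigh both effects.
Bi > B: the two effects oppose for this pair; the across-period effect wins (91 vs 27 kJ/mol).
F > Bi: relative to Bi, both the across-period and down-group shifts push F's electron affinity up.
Cl > F: this pair runs against the simple trend — see the exception note.
Note the exception: Cl has a higher electron affinity than F, contrary to the simple trend — F's small 2p subshell makes the incoming electron feel strong e⁻–e⁻ repulsion, so Cl actually releases more energy on gaining an electron.
Approximate values (kJ/mol): B 27, F 328, Cl 349, Bi 91.
So from lowest to highest: B < Bi < F < Cl.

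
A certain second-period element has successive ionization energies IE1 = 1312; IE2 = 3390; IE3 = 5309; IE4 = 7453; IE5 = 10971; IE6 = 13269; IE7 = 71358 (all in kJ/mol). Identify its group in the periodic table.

Group 16

Look for the largest jump between consecutive ionization energies: IE7/IE6 ≈ 5.4, far larger than any earlier ratio.
That jump marks the point where a core electron is being removed. So the atom has 6 valence electrons.
A main-group element with 6 valence electrons is in group 16.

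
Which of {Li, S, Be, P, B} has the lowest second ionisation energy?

Be

Consider each +1 ion: Li⁺ is the bare [He] core; S⁺ still has 5 valence electrons; Be⁺ still has 1 valence electron; P⁺ still has 4 valence electrons; B⁺ still has 2 valence electrons.
Pulling an electron out of a noble-gas core costs far more than removing a remaining valence electron, so Li sits at the high end of IE_2.
Valence configurations: S⁺ [Ne]3s²3p³, Be⁺ [He]2s¹, P⁺ [Ne]3s²3p², B⁺ [He]2s².
Tabulated IE_2 (kJ/mol): Li 7298, S 2252, Be 1757, P 1907, B 2427.
Hence IE_2: Be < P < S < B < Li.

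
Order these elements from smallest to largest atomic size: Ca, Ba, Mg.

Mg < Ca < Ba

Moving right in a period, electrons are added to the same shell under a stronger nuclear pull, so atoms get smaller; moving down, a new shell is opened and atoms get larger.
All are in group 2, so atomic radius increases down the group.
So from smallest to largest: Mg < Ca < Ba.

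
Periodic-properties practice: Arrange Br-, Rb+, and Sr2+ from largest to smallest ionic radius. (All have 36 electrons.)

Br-, Rb+, Sr2+

All of these have 36 electrons, so size is governed by nuclear charge alone: the more protons, the stronger the pull on the same electron cloud, and the smaller the ion.
Nuclear charges: Sr2+ (Z=38), Rb+ (Z=37), Br- (Z=35).
Largest to smallest: Br- > Rb+ > Sr2+.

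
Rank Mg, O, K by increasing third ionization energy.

K < O < Mg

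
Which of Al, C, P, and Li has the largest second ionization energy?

Consider each +1 ion: Al⁺ still has 2 valence electrons; C⁺ still has 3 valence electrons; P⁺ still has 4 valence electrons; Li⁺ is the bare [He] core.
Breaking into a closed-shell core is much more expensive than removing a leftover valence electron — Li has the largest IE_2 here.
Valence configurations: Al⁺ [Ne]3s², C⁺ [He]2s²2p¹, P⁺ [Ne]3s²3p².
Approximate IE_2 values (kJ/mol): Al 1817, C 2353, P 1907, Li 7298.
Overall IE_2 order: Al < P < C < Li.

Li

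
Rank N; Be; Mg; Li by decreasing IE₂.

Li > N > Be > Mg

Consider each +1 ion: N⁺ still has 4 valence electrons; Be⁺ still has 1 valence electron; Mg⁺ still has 1 valence electron; Li⁺ is the bare [He] core.
Breaking into a closed-shell core is much more expensive than removing a leftover valence electron — Li has the largest IE_2 here.
Valence configurations: N⁺ [He]2s²2p², Be⁺ [He]2s¹, Mg⁺ [Ne]3s¹.
The numbers (kJ/mol): N 2856, Be 1757, Mg 1451, Li 7298.
Overall IE_2 order: Mg < Be < N < Li.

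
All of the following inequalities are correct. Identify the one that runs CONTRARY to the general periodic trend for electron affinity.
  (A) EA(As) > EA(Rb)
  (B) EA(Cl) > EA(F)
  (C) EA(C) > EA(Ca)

The general trend: electron affinity increases across a period and decreases down a group.
(A) As (period 4, group 15) vs Rb (period 5, group 1): the stated order agrees with the simple trend.
(B) Cl (period 3, group 17) vs F (period 2, group 17): the stated order contradicts the simple trend.
(C) C (period 2, group 14) vs Ca (period 4, group 2): the stated order agrees with the simple trend.
The exception is (B): F's small 2p subshell makes the incoming electron feel strong e⁻–e⁻ repulsion, so Cl actually releases more energy on gaining an electron.

(B)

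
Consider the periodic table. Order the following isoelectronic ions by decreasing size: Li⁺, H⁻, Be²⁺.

All of these have 2 electrons, so size is governed by nuclear charge alone: the more protons, the stronger the pull on the same electron cloud, and the smaller the ion.
Nuclear charges: Be²⁺ (Z=4), Li⁺ (Z=3), H⁻ (Z=1).
Largest to smallest: H⁻ > Li⁺ > Be²⁺.

H⁻ > Li⁺ > Be²⁺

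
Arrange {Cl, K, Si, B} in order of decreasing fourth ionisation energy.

B > K > Cl > Si

IE_4 is the cost of taking one more electron from the +3 cation: Cl³⁺ still has 4 valence electrons; K³⁺ is already 2 electrons into the core; Si³⁺ still has 1 valence electron; B³⁺ is the bare [He] core.
Pulling an electron out of a noble-gas core costs far more than removing a remaining valence electron, so K and B sit at the high end of IE_4.
Valence configurations: Cl³⁺ [Ne]3s²3p², Si³⁺ [Ne]3s¹.
Approximate IE_4 values (kJ/mol): Cl 5159, K 5877, Si 4356, B 25026.
Putting it together, IE_4: Si < Cl < K < B.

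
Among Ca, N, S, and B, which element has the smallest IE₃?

S

After 2 electrons have been removed, what remains? Ca²⁺ is the bare [Ar] core; N²⁺ still has 3 valence electrons; S²⁺ still has 4 valence electrons; B²⁺ still has 1 valence electron.
Breaking into a closed-shell core is much more expensive than removing a leftover valence electron — Ca has the largest IE_3 here.
Valence configurations: N²⁺ [He]2s²2p¹, S²⁺ [Ne]3s²3p², B²⁺ [He]2s¹.
Tabulated IE_3 (kJ/mol): Ca 4912, N 4578, S 3357, B 3660.
Putting it together, IE_3: S < B < N < Ca.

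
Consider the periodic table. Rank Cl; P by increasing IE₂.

P < Cl

Consider each +1 ion: Cl⁺ still has 6 valence electrons; P⁺ still has 4 valence electrons.
All are still removing valence electrons, so compare the +1 ions as you would atoms: IE_2 generally rises across a period (higher Z_eff) and falls down a group (larger shell), subject to the usual subshell exceptions.
Valence configurations: Cl⁺ [Ne]3s²3p⁴, P⁺ [Ne]3s²3p².
Tabulated IE_2 (kJ/mol): Cl 2298, P 1907.
Overall IE_2 order: P < Cl.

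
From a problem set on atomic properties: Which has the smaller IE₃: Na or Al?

Al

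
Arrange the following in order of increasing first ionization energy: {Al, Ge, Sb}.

Al < Ge < Sb

Al is in period 3, group 13; Ge is in period 4, group 14; Sb is in period 5, group 15.
Removing the outermost electron gets harder across a period and easier down a group.
These sit on a diagonal, where the across-period and down-group effects partly cancel.
Ge > Al: period and group pull opposite ways; the across-period shift dominates (762 vs 578 kJ/mol).
Sb > Ge: the two effects oppose for this pair; the across-period effect wins (831 vs 762 kJ/mol).
Tabulated first ionization energy (kJ/mol): Al 578, Ge 762, Sb 831.
So from lowest to highest: Al < Ge < Sb.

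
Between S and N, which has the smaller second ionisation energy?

S

IE_2 is the cost of taking one more electron from the +1 cation: S⁺ still has 5 valence electrons; N⁺ still has 4 valence electrons.
All are still removing valence electrons, so compare the +1 ions as you would atoms: IE_2 generally rises across a period (higher Z_eff) and falls down a group (larger shell), subject to the usual subshell exceptions.
Valence configurations: S⁺ [Ne]3s²3p³, N⁺ [He]2s²2p².
Tabulated IE_2 (kJ/mol): S 2252, N 2856.
Putting it together, IE_2: S < N.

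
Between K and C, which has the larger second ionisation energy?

IE_2 is the cost of taking one more electron from the +1 cation: K⁺ is the bare [Ar] core; C⁺ still has 3 valence electrons.
Breaking into a closed-shell core is much more expensive than removing a leftover valence electron — K has the largest IE_2 here.
The numbers (kJ/mol): K 3052, C 2353.
Putting it together, IE_2: C < K.

K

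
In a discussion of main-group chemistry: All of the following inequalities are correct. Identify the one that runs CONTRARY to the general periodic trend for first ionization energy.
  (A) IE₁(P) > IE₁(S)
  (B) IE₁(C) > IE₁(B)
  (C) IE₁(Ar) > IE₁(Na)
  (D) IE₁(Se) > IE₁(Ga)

(A)

The general trend: first ionization energy increases across a period and decreases down a group.
(A) P (period 3, group 15) vs S (period 3, group 16): the stated order contradicts the simple trend.
(B) C (period 2, group 14) vs B (period 2, group 13): the stated order agrees with the simple trend.
(C) Ar (period 3, group 18) vs Na (period 3, group 1): the stated order agrees with the simple trend.
(D) Se (period 4, group 16) vs Ga (period 4, group 13): the stated order agrees with the simple trend.
The exception is (A): S (3p⁴) ionizes more easily than half-filled P (3p³) because the paired 3p electron in S is pushed out by e⁻–e⁻ repulsion.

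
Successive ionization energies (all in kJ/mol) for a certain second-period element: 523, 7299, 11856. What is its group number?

Look for the largest jump between consecutive ionization energies: IE2/IE1 ≈ 14.0, far larger than any earlier ratio.
That jump marks the point where a core electron is being removed. So the atom has 1 valence electron.
A main-group element with 1 valence electron is in group 1.

Group 1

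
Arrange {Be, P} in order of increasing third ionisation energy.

P, Be

Consider each +2 ion: Be²⁺ is the bare [He] core; P²⁺ still has 3 valence electrons.
Pulling an electron out of a noble-gas core costs far more than removing a remaining valence electron, so Be sits at the high end of IE_3.
The numbers (kJ/mol): Be 14849, P 2914.
Putting it together, IE_3: P < Be.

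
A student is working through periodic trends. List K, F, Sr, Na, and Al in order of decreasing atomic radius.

K > Sr > Na > Al > F

F is in period 2, group 17; Na is in period 3, group 1; Al is in period 3, group 13; K is in period 4, group 1; Sr is in period 5, group 2.
Radius decreases left→right (rising Z_eff, same n) and increases top→bottom (higher n).
Neither a single period nor a single group — weigh both effects.
Al > F: both effects reinforce here, so Al is clearly the larger of the two.
Na > Al: Na lies to the left of Al in period 3, so the across-period effect alone puts Na larger.
Sr > Na: the two effects oppose for this pair; the down-group effect wins (185 vs 155 pm).
K > Sr: period and group pull opposite ways; the across-period shift dominates (196 vs 185 pm).
For reference (pm): F 64, Na 155, Al 126, K 196, Sr 185.
So from largest to smallest: K > Sr > Na > Al > F.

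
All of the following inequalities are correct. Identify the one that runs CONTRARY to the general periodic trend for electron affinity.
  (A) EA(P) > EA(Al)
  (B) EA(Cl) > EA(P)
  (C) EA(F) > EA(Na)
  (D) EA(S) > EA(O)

(D)

The general trend: electron affinity increases across a period and decreases down a group.
(A) P (period 3, group 15) vs Al (period 3, group 13): the stated order agrees with the simple trend.
(B) Cl (period 3, group 17) vs P (period 3, group 15): the stated order agrees with the simple trend.
(C) F (period 2, group 17) vs Na (period 3, group 1): the stated order agrees with the simple trend.
(D) S (period 3, group 16) vs O (period 2, group 16): the stated order contradicts the simple trend.
The exception is (D): the compact 2p subshell of O repels the added electron more than S's larger 3p does.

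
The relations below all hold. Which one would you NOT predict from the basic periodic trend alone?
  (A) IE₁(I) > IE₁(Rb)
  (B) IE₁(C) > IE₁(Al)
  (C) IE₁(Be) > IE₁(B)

(C)

The general trend: first ionization energy increases across a period and decreases down a group.
(A) I (period 5, group 17) vs Rb (period 5, group 1): the stated order agrees with the simple trend.
(B) C (period 2, group 14) vs Al (period 3, group 13): the stated order agrees with the simple trend.
(C) Be (period 2, group 2) vs B (period 2, group 13): the stated order contradicts the simple trend.
The exception is (C): removing B's lone 2p electron is easier than breaking Be's filled 2s².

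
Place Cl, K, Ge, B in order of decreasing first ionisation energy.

Cl > B > Ge > K

B is in period 2, group 13; Cl is in period 3, group 17; K is in period 4, group 1; Ge is in period 4, group 14.
First ionization energy rises across a period (greater Z_eff holds electrons more tightly) and falls down a group (valence electrons are farther from the nucleus).
These span different periods and groups, so the two trends combine.
Ge > K: both are in period 4; the period trend gives Ge the larger value.
B > Ge: the two effects oppose for this pair; the down-group effect wins (801 vs 762 kJ/mol).
Cl > B: period and group pull opposite ways; the across-period shift dominates (1251 vs 801 kJ/mol).
For reference (kJ/mol): B 801, Cl 1251, K 419, Ge 762.
So from highest to lowest: Cl > B > Ge > K.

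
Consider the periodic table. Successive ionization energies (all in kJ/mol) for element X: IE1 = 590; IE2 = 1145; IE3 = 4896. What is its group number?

Look for the largest jump between consecutive ionization energies: IE3/IE2 ≈ 4.3, far larger than any earlier ratio.
That jump marks the point where a core electron is being removed. So the atom has 2 valence electrons.
A main-group element with 2 valence electrons is in group 2.

Group 2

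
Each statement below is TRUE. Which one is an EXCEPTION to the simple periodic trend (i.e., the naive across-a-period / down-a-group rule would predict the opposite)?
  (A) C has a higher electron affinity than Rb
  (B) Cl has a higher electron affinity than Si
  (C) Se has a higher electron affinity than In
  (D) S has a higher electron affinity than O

(D)

The general trend: electron affinity increases across a period and decreases down a group.
(A) C (period 2, group 14) vs Rb (period 5, group 1): the stated order agrees with the simple trend.
(B) Cl (period 3, group 17) vs Si (period 3, group 14): the stated order agrees with the simple trend.
(C) Se (period 4, group 16) vs In (period 5, group 13): the stated order agrees with the simple trend.
(D) S (period 3, group 16) vs O (period 2, group 16): the stated order contradicts the simple trend.
The exception is (D): the compact 2p subshell of O repels the added electron more than S's larger 3p does.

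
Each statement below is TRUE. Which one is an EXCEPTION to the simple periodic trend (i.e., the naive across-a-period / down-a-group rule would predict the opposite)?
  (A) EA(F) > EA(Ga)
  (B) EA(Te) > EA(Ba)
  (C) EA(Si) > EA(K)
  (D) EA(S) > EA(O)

The general trend: electron affinity increases across a period and decreases down a group.
(A) F (period 2, group 17) vs Ga (period 4, group 13): the stated order agrees with the simple trend.
(B) Te (period 5, group 16) vs Ba (period 6, group 2): the stated order agrees with the simple trend.
(C) Si (period 3, group 14) vs K (period 4, group 1): the stated order agrees with the simple trend.
(D) S (period 3, group 16) vs O (period 2, group 16): the stated order contradicts the simple trend.
The exception is (D): the compact 2p subshell of O repels the added electron more than S's larger 3p does.

(D)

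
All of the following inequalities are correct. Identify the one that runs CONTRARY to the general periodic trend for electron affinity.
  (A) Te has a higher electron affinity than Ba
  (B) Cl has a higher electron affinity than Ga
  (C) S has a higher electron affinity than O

The general trend: electron affinity increases across a period and decreases down a group.
(A) Te (period 5, group 16) vs Ba (period 6, group 2): the stated order agrees with the simple trend.
(B) Cl (period 3, group 17) vs Ga (period 4, group 13): the stated order agrees with the simple trend.
(C) S (period 3, group 16) vs O (period 2, group 16): the stated order contradicts the simple trend.
The exception is (C): the compact 2p subshell of O repels the added electron more than S's larger 3p does.

(C)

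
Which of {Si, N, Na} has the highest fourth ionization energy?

The fourth ionization energy removes an electron from the +3 ion. For each element: Si³⁺ still has 1 valence electron; N³⁺ still has 2 valence electrons; Na³⁺ is already 2 electrons into the core.
Core electrons are held far more tightly than valence electrons, so Na tops the IE_4 order.
Valence configurations: Si³⁺ [Ne]3s¹, N³⁺ [He]2s².
Tabulated IE_4 (kJ/mol): Si 4356, N 7475, Na 9543.
Putting it together, IE_4: Si < N < Na.

Na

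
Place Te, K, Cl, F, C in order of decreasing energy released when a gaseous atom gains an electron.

Cl, F, Te, C, K

Adding an electron releases more energy for atoms nearer the top right (short of the noble gases).
Neither a single period nor a single group — weigh both effects.
C > K: both effects reinforce here, so C is clearly the higher of the two.
Te > C: the two effects oppose for this pair; the across-period effect wins (190 vs 122 kJ/mol).
F > Te: relative to Te, both the across-period and down-group shifts push F's electron affinity up.
Cl > F: this pair runs against the simple trend — see the exception note.
Note the exception: Cl has a higher electron affinity than F, contrary to the simple trend — F's small 2p subshell makes the incoming electron feel strong e⁻–e⁻ repulsion, so Cl actually releases more energy on gaining an electron.
Tabulated electron affinity (kJ/mol): C 122, F 328, Cl 349, K 48, Te 190.
So from highest to lowest: Cl > F > Te > C > K.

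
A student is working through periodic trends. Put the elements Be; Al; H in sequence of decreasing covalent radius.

Al, Be, H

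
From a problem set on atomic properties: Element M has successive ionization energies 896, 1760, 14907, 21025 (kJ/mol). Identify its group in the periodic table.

Group 2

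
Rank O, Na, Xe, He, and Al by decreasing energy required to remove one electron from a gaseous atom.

He is in period 1, group 18; O is in period 2, group 16; Na is in period 3, group 1; Al is in period 3, group 13; Xe is in period 5, group 18.
Removing the outermost electron gets harder across a period and easier down a group.
Neither a single period nor a single group — weigh both effects.
Al > Na: both are in period 3; the period trend gives Al the larger value.
Xe > Al: the two effects oppose for this pair; the across-period effect wins (1170 vs 578 kJ/mol).
O > Xe: the two effects oppose for this pair; the down-group effect wins (1314 vs 1170 kJ/mol).
He > O: relative to O, both the across-period and down-group shifts push He's first ionization energy up.
For reference (kJ/mol): He 2372, O 1314, Na 496, Al 578, Xe 1170.
So from highest to lowest: He > O > Xe > Al > Na.

He, O, Xe, Al, Na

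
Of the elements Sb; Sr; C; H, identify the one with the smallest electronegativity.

Sr

H is in period 1, group 1; C is in period 2, group 14; Sr is in period 5, group 2; Sb is in period 5, group 15.
Atoms toward the upper right of the periodic table pull bonding electrons most strongly.
Neither a single period nor a single group — weigh both effects.
Sb > Sr: both are in period 5; the period trend gives Sb the larger value.
H > Sb: period and group pull opposite ways; the down-group shift dominates (2.20 vs 2.05).
C > H: period and group pull opposite ways; the across-period shift dominates (2.55 vs 2.20).
Approximate values (Pauling): H 2.20, C 2.55, Sr 0.95, Sb 2.05.
The smallest electronegativity among these belongs to Sr.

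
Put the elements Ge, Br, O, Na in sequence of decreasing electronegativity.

O is in period 2, group 16; Na is in period 3, group 1; Ge is in period 4, group 14; Br is in period 4, group 17.
Atoms toward the upper right of the periodic table pull bonding electrons most strongly.
Here both period and group differ, so the two effects have to be weighed against each other.
Ge > Na: the two effects oppose for this pair; the across-period effect wins (2.01 vs 0.93).
Br > Ge: Br lies to the right of Ge in period 4, so the across-period effect alone puts Br higher.
O > Br: period and group pull opposite ways; the down-group shift dominates (3.44 vs 2.96).
For reference (Pauling): O 3.44, Na 0.93, Ge 2.01, Br 2.96.
So from highest to lowest: O > Br > Ge > Na.

O > Br > Ge > Na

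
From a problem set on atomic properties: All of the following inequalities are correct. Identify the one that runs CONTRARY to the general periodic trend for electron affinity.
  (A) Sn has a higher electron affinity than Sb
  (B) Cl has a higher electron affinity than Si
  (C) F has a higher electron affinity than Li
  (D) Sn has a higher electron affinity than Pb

(A)

The general trend: electron affinity increases across a period and decreases down a group.
(A) Sn (period 5, group 14) vs Sb (period 5, group 15): the stated order contradicts the simple trend.
(B) Cl (period 3, group 17) vs Si (period 3, group 14): the stated order agrees with the simple trend.
(C) F (period 2, group 17) vs Li (period 2, group 1): the stated order agrees with the simple trend.
(D) Sn (period 5, group 14) vs Pb (period 6, group 14): the stated order agrees with the simple trend.
The exception is (A): adding an electron to Sb's half-filled 5p³ is unfavourable, so Sn has the more exothermic EA.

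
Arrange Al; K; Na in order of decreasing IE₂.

Na > K > Al

Consider each +1 ion: Al⁺ still has 2 valence electrons; K⁺ is the bare [Ar] core; Na⁺ is the bare [Ne] core.
Pulling an electron out of a noble-gas core costs far more than removing a remaining valence electron, so K and Na sit at the high end of IE_2.
The numbers (kJ/mol): Al 1817, K 3052, Na 4562.
Overall IE_2 order: Al < K < Na.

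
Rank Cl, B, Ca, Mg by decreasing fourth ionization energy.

B > Mg > Ca > Cl

After 3 electrons have been removed, what remains? Cl³⁺ still has 4 valence electrons; B³⁺ is the bare [He] core; Ca³⁺ is already 1 electron into the core; Mg³⁺ is already 1 electron into the core.
Core electrons are held far more tightly than valence electrons, so Ca, Mg and B top the IE_4 order.
The numbers (kJ/mol): Cl 5159, B 25026, Ca 6491, Mg 10543.
Putting it together, IE_4: Cl < Ca < Mg < B.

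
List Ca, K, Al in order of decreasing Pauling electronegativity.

Al is in period 3, group 13; K is in period 4, group 1; Ca is in period 4, group 2.
EN rises left→right (higher Z_eff, smaller atoms) and falls top→bottom (larger, more shielded atoms).
Neither a single period nor a single group — weigh both effects.
Ca > K: Ca lies to the right of K in period 4, so the across-period effect alone puts Ca higher.
Al > Ca: relative to Ca, both the across-period and down-group shifts push Al's electronegativity up.
Approximate values (Pauling): Al 1.61, K 0.82, Ca 1.00.
So from highest to lowest: Al > Ca > K.

Al > Ca > K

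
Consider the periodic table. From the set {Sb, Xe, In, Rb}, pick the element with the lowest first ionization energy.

Rb

Across a period the outer electron is held more tightly (higher IE₁); down a group it sits in a higher shell, more shielded, and comes off more easily.
All lie in period 5, so first ionization energy increases left to right.
The lowest first ionization energy among these belongs to Rb.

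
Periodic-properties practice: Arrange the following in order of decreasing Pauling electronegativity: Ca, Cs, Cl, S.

S is in period 3, group 16; Cl is in period 3, group 17; Ca is in period 4, group 2; Cs is in period 6, group 1.
Smaller atoms with higher effective nuclear charge are more electronegative.
These span different periods and groups, so the two trends combine.
Ca > Cs: both effects reinforce here, so Ca is clearly the higher of the two.
S > Ca: relative to Ca, both the across-period and down-group shifts push S's electronegativity up.
Cl > S: both are in period 3; the period trend gives Cl the larger value.
Tabulated electronegativity (Pauling): S 2.58, Cl 3.16, Ca 1.00, Cs 0.79.
So from highest to lowest: Cl > S > Ca > Cs.

Cl > S > Ca > Cs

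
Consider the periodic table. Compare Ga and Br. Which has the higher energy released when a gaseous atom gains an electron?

Br

Ga is in period 4, group 13; Br is in period 4, group 17.
Adding an electron releases more energy for atoms nearer the top right (short of the noble gases).
All lie in period 4, so electron affinity increases left to right.
So Br has the higher energy released when a gaseous atom gains an electron (Br > Ga).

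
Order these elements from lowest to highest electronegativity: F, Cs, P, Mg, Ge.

EN rises left→right (higher Z_eff, smaller atoms) and falls top→bottom (larger, more shielded atoms).
Neither a single period nor a single group — weigh both effects.
Mg > Cs: relative to Cs, both the across-period and down-group shifts push Mg's electronegativity up.
Ge > Mg: the two effects oppose for this pair; the across-period effect wins (2.01 vs 1.31).
P > Ge: both effects reinforce here, so P is clearly the higher of the two.
F > P: both effects reinforce here, so F is clearly the higher of the two.
Approximate values (Pauling): F 3.98, Mg 1.31, P 2.19, Ge 2.01, Cs 0.79.
So from lowest to highest: Cs < Mg < Ge < P < F.

Cs < Mg < Ge < P < F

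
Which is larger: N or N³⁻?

N³⁻

Forming N³⁻ adds 3 electrons to N. More electron–electron repulsion in the same shell, with unchanged nuclear charge, lets the cloud expand.
An anion is larger than its parent atom: N³⁻ > N.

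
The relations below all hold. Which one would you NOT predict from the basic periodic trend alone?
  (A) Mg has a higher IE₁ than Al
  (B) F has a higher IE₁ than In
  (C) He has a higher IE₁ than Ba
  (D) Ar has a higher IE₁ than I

(A)

The general trend: IE₁ increases across a period and decreases down a group.
(A) Mg (period 3, group 2) vs Al (period 3, group 13): the stated order contradicts the simple trend.
(B) F (period 2, group 17) vs In (period 5, group 13): the stated order agrees with the simple trend.
(C) He (period 1, group 18) vs Ba (period 6, group 2): the stated order agrees with the simple trend.
(D) Ar (period 3, group 18) vs I (period 5, group 17): the stated order agrees with the simple trend.
The exception is (A): Al's single 3p electron is easier to remove than one from Mg's filled 3s².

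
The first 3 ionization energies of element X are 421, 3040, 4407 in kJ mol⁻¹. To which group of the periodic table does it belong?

Look for the largest jump between consecutive ionization energies: IE2/IE1 ≈ 7.2, far larger than any earlier ratio.
That jump marks the point where a core electron is being removed. So the atom has 1 valence electron.
A main-group element with 1 valence electron is in group 1.

Group 1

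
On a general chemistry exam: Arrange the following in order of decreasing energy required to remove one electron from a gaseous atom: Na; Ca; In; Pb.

Pb > Ca > In > Na

Removing the outermost electron gets harder across a period and easier down a group.
These sit on a diagonal, where the across-period and down-group effects partly cancel.
In > Na: period and group pull opposite ways; the across-period shift dominates (558 vs 496 kJ/mol).
Ca > In: the two effects oppose for this pair; the down-group effect wins (590 vs 558 kJ/mol).
Pb > Ca: period and group pull opposite ways; the across-period shift dominates (716 vs 590 kJ/mol).
Approximate values (kJ/mol): Na 496, Ca 590, In 558, Pb 716.
So from highest to lowest: Pb > Ca > In > Na.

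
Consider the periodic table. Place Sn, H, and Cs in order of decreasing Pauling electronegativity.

H > Sn > Cs

H is in period 1, group 1; Sn is in period 5, group 14; Cs is in period 6, group 1.
Electronegativity increases across a period and decreases down a group, tracking effective nuclear charge and atomic size.
These span different periods and groups, so the two trends combine.
Sn > Cs: relative to Cs, both the across-period and down-group shifts push Sn's electronegativity up.
H > Sn: period and group pull opposite ways; the down-group shift dominates (2.20 vs 1.96).
Tabulated electronegativity (Pauling): H 2.20, Sn 1.96, Cs 0.79.
So from highest to lowest: H > Sn > Cs.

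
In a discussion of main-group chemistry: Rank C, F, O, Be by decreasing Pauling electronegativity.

Be is in period 2, group 2; C is in period 2, group 14; O is in period 2, group 16; F is in period 2, group 17.
EN rises left→right (higher Z_eff, smaller atoms) and falls top→bottom (larger, more shielded atoms).
All lie in period 2, so electronegativity increases left to right.
So from highest to lowest: F > O > C > Be.

F > O > C > Be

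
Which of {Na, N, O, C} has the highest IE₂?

Na

Consider each +1 ion: Na⁺ is the bare [Ne] core; N⁺ still has 4 valence electrons; O⁺ still has 5 valence electrons; C⁺ still has 3 valence electrons.
Core electrons are held far more tightly than valence electrons, so Na tops the IE_2 order.
Valence configurations: N⁺ [He]2s²2p², O⁺ [He]2s²2p³, C⁺ [He]2s²2p¹.
Approximate IE_2 values (kJ/mol): Na 4562, N 2856, O 3388, C 2353.
Hence IE_2: C < N < O < Na.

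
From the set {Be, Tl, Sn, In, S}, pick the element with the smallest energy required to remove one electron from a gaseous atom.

In

Across a period the outer electron is held more tightly (higher IE₁); down a group it sits in a higher shell, more shielded, and comes off more easily.
These span different periods and groups, so the two trends combine.
Tl > In: this pair runs against the simple trend — see the exception note.
Sn > Tl: both effects reinforce here, so Sn is clearly the higher of the two.
Be > Sn: period and group pull opposite ways; the down-group shift dominates (900 vs 709 kJ/mol).
S > Be: period and group pull opposite ways; the across-period shift dominates (1000 vs 900 kJ/mol).
Note the exception: Tl has a higher first ionization energy than In, contrary to the simple trend — relativistic 6s stabilisation and poor 4f/5d shielding distort the trend for the heavy p-block elements.
Tabulated first ionization energy (kJ/mol): Be 900, S 1000, In 558, Sn 709, Tl 589.
The smallest energy required to remove one electron from a gaseous atom among these belongs to In.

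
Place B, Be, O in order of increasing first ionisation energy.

B < Be < O

Removing the outermost electron gets harder across a period and easier down a group.
All lie in period 2; the across-period trend (first ionization energy increases left to right) applies, with the exception below.
Note the exception: Be has a higher first ionization energy than B, contrary to the simple trend — removing B's lone 2p electron is easier than breaking Be's filled 2s².
For reference (kJ/mol): Be 900, B 801, O 1314.
So from lowest to highest: B < Be < O.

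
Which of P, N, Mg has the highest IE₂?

After 1 electron has been removed, what remains? P⁺ still has 4 valence electrons; N⁺ still has 4 valence electrons; Mg⁺ still has 1 valence electron.
All are still removing valence electrons, so compare the +1 ions as you would atoms: IE_2 generally rises across a period (higher Z_eff) and falls down a group (larger shell), subject to the usual subshell exceptions.
Valence configurations: P⁺ [Ne]3s²3p², N⁺ [He]2s²2p², Mg⁺ [Ne]3s¹.
Tabulated IE_2 (kJ/mol): P 1907, N 2856, Mg 1451.
So the second ionization energies run Mg < P < N.

N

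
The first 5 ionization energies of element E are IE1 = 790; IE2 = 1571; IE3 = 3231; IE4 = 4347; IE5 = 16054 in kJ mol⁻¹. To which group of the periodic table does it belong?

Look for the largest jump between consecutive ionization energies: IE5/IE4 ≈ 3.7, far larger than any earlier ratio.
That jump marks the point where a core electron is being removed. So the atom has 4 valence electrons.
A main-group element with 4 valence electrons is in group 14.

Group 14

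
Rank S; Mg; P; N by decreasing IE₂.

N, S, P, Mg

IE_2 is the cost of taking one more electron from the +1 cation: S⁺ still has 5 valence electrons; Mg⁺ still has 1 valence electron; P⁺ still has 4 valence electrons; N⁺ still has 4 valence electrons.
All are still removing valence electrons, so compare the +1 ions as you would atoms: IE_2 generally rises across a period (higher Z_eff) and falls down a group (larger shell), subject to the usual subshell exceptions.
Valence configurations: S⁺ [Ne]3s²3p³, Mg⁺ [Ne]3s¹, P⁺ [Ne]3s²3p², N⁺ [He]2s²2p².
Approximate IE_2 values (kJ/mol): S 2252, Mg 1451, P 1907, N 2856.
Putting it together, IE_2: Mg < P < S < N.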